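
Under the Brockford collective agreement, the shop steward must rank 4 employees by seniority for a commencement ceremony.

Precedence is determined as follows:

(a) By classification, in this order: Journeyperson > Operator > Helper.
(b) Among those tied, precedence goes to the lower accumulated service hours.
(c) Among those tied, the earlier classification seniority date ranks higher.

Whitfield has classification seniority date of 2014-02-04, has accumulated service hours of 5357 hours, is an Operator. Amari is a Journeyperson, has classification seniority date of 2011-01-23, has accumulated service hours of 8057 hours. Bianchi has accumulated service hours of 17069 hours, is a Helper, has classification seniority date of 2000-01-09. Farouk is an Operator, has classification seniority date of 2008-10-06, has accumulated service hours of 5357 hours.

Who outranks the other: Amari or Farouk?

Amari

By classification: Amari (Journeyperson); then Farouk and Whitfield (Operator); then Bianchi (Helper).
Farouk and Whitfield both have accumulated service hours 5357 hours, so the next rule applies.
Among Farouk and Whitfield, by classification seniority date (earlier first): Farouk (2008-10-06) before Whitfield (2014-02-04).
So Amari takes precedence.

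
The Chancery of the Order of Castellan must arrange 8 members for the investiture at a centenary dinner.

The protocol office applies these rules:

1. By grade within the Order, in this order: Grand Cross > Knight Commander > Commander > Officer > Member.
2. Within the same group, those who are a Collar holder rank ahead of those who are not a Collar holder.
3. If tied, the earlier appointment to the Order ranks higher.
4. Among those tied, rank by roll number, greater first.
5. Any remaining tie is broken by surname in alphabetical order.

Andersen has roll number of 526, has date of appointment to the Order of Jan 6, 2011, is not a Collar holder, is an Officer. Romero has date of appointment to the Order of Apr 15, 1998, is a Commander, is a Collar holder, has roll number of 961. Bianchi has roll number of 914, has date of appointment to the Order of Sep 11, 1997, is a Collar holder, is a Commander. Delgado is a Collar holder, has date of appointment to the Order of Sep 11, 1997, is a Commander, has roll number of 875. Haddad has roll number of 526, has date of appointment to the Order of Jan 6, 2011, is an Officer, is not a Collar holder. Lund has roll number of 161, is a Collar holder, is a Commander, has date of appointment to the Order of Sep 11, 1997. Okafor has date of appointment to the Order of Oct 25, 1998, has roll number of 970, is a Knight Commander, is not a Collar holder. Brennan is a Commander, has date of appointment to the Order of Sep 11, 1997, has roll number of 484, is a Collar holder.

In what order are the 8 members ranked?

By grade within the Order: Okafor (Knight Commander); then Bianchi, Delgado, Brennan, Lund and Romero (Commander); then Andersen and Haddad (Officer).
Bianchi, Delgado, Brennan, Lund and Romero are each a Collar holder, so the next rule applies.
Among Bianchi, Delgado, Brennan, Lund and Romero, by date of appointment to the Order (earlier first): Bianchi, Delgado, Brennan and Lund (Sep 11, 1997) before Romero (Apr 15, 1998).
Among Bianchi, Delgado, Brennan and Lund, by roll number (higher first): Bianchi (914) before Delgado (875) before Brennan (484) before Lund (161).
Andersen and Haddad are each not a Collar holder, so the next rule applies.
Andersen and Haddad both have date of appointment to the Order Jan 6, 2011, so the next rule applies.
Andersen and Haddad both have roll number 526, so the next rule applies.
Among Andersen and Haddad, alphabetically by surname: Andersen before Haddad.
Full order: Okafor, Bianchi, Delgado, Brennan, Lund, Romero, Andersen, Haddad.

Okafor, Bianchi, Delgado, Brennan, Lund, Romero, Andersen, Haddad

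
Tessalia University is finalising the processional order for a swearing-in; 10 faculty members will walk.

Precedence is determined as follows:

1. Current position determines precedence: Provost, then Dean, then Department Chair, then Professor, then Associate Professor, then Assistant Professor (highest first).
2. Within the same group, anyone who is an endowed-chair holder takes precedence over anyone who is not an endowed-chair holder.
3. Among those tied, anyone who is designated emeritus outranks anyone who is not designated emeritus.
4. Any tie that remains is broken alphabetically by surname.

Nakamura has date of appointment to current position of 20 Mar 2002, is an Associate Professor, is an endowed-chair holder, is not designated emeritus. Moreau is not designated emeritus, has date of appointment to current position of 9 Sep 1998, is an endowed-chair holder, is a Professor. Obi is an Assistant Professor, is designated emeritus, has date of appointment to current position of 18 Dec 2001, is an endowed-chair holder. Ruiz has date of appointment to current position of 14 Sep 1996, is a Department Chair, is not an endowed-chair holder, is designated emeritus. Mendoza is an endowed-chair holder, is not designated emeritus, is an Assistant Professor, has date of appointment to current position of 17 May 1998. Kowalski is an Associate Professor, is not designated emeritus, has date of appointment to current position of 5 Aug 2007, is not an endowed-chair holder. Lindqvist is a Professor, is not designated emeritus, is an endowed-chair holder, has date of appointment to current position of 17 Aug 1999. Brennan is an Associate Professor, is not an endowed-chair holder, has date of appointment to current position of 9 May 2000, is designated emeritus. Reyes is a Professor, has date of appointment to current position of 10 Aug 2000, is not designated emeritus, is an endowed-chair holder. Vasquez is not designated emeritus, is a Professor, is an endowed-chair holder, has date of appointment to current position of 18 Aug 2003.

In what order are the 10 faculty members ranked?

By current position: Ruiz (Department Chair); then Lindqvist, Moreau, Reyes and Vasquez (Professor); then Nakamura, Brennan and Kowalski (Associate Professor); then Obi and Mendoza (Assistant Professor).
Lindqvist, Moreau, Reyes and Vasquez are each an endowed-chair holder, so the next rule applies.
Lindqvist, Moreau, Reyes and Vasquez are each not designated emeritus, so the next rule applies.
Among Lindqvist, Moreau, Reyes and Vasquez, alphabetically by surname: Lindqvist before Moreau before Reyes before Vasquez.
Among Nakamura, Brennan and Kowalski, an endowed-chair holder before not an endowed-chair holder: Nakamura (an endowed-chair holder) before Brennan and Kowalski (not an endowed-chair holder).
Among Brennan and Kowalski, designated emeritus before not designated emeritus: Brennan (designated emeritus) before Kowalski (not designated emeritus).
Obi and Mendoza are each an endowed-chair holder, so the next rule applies.
Among Obi and Mendoza, designated emeritus before not designated emeritus: Obi (designated emeritus) before Mendoza (not designated emeritus).
Full order: Ruiz, Lindqvist, Moreau, Reyes, Vasquez, Nakamura, Brennan, Kowalski, Obi, Mendoza.

Ruiz, Lindqvist, Moreau, Reyes, Vasquez, Nakamura, Brennan, Kowalski, Obi, Mendoza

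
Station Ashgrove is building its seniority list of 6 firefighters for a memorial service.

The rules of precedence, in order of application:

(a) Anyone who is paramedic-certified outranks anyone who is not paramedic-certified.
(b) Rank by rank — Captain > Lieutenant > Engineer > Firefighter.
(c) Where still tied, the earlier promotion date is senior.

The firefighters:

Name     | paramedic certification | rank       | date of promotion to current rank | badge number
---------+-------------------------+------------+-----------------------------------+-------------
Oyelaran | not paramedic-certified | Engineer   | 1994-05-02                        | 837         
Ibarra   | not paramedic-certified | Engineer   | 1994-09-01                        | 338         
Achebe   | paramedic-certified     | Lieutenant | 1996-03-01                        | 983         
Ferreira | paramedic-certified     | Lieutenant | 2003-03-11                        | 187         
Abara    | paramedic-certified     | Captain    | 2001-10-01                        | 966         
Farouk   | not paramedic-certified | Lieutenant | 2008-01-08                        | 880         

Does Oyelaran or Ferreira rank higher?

By the first rule: Abara, Achebe and Ferreira (each paramedic-certified); then Farouk, Oyelaran and Ibarra (each not paramedic-certified).
Among Abara, Achebe and Ferreira, by rank: Abara (Captain) before Achebe and Ferreira (Lieutenant).
Among Achebe and Ferreira, by date of promotion to current rank (earlier first): Achebe (1996-03-01) before Ferreira (2003-03-11).
Among Farouk, Oyelaran and Ibarra, by rank: Farouk (Lieutenant) before Oyelaran and Ibarra (Engineer).
Among Oyelaran and Ibarra, by date of promotion to current rank (earlier first): Oyelaran (1994-05-02) before Ibarra (1994-09-01).
So Ferreira takes precedence.

Ferreira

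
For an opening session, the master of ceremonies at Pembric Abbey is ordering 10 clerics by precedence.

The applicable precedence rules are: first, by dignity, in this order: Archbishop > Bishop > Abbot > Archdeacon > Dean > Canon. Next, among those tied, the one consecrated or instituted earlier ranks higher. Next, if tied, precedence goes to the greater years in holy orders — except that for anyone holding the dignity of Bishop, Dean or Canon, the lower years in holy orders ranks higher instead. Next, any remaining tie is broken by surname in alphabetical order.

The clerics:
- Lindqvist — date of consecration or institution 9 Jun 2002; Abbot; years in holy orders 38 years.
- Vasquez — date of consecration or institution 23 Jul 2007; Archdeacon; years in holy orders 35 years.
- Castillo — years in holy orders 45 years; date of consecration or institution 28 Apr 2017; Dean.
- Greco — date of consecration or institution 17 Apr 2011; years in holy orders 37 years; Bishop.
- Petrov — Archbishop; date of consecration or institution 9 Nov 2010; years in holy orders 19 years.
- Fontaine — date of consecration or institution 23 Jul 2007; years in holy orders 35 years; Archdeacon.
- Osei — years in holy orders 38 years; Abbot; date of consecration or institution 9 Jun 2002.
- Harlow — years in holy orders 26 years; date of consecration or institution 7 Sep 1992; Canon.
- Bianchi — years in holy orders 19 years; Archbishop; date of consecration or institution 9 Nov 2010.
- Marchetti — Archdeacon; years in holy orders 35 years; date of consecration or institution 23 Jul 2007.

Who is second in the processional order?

By dignity: Bianchi and Petrov (Archbishop); then Greco (Bishop); then Lindqvist and Osei (Abbot); then Fontaine, Marchetti and Vasquez (Archdeacon); then Castillo (Dean); then Harlow (Canon).
Bianchi and Petrov both have date of consecration or institution 9 Nov 2010, so the next rule applies.
Bianchi and Petrov both have years in holy orders 19 years, so the next rule applies.
Among Bianchi and Petrov, alphabetically by surname: Bianchi before Petrov.
Lindqvist and Osei both have date of consecration or institution 9 Jun 2002, so the next rule applies.
Lindqvist and Osei both have years in holy orders 38 years, so the next rule applies.
Among Lindqvist and Osei, alphabetically by surname: Lindqvist before Osei.
Fontaine, Marchetti and Vasquez all have date of consecration or institution 23 Jul 2007, so the next rule applies.
Fontaine, Marchetti and Vasquez all have years in holy orders 35 years, so the next rule applies.
Among Fontaine, Marchetti and Vasquez, alphabetically by surname: Fontaine before Marchetti before Vasquez.
Order: Bianchi, Petrov, Greco, Lindqvist, Osei, Fontaine, Marchetti, Vasquez, Castillo, Harlow.

Petrov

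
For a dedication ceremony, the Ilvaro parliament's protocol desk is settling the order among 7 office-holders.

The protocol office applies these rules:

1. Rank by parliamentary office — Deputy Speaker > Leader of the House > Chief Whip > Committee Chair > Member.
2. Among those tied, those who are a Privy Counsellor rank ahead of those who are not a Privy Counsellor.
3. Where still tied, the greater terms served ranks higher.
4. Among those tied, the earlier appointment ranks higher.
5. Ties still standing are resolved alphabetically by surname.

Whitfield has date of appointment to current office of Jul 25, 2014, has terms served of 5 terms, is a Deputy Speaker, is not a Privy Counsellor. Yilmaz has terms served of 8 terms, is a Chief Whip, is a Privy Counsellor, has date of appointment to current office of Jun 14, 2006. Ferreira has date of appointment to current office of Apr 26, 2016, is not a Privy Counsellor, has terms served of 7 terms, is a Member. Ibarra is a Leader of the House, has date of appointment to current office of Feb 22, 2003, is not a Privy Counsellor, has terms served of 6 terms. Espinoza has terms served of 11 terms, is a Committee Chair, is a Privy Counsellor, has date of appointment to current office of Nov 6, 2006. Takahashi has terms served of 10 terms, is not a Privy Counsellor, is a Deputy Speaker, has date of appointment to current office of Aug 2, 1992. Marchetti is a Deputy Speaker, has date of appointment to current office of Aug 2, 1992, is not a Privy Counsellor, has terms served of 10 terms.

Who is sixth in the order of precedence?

By parliamentary office: Marchetti, Takahashi and Whitfield (Deputy Speaker); then Ibarra (Leader of the House); then Yilmaz (Chief Whip); then Espinoza (Committee Chair); then Ferreira (Member).
Marchetti, Takahashi and Whitfield are each not a Privy Counsellor, so the next rule applies.
Among Marchetti, Takahashi and Whitfield, by terms served (higher first): Marchetti and Takahashi (10 terms) before Whitfield (5 terms).
Marchetti and Takahashi both have date of appointment to current office Aug 2, 1992, so the next rule applies.
Among Marchetti and Takahashi, alphabetically by surname: Marchetti before Takahashi.
Order: Marchetti, Takahashi, Whitfield, Ibarra, Yilmaz, Espinoza, Ferreira.

Espinoza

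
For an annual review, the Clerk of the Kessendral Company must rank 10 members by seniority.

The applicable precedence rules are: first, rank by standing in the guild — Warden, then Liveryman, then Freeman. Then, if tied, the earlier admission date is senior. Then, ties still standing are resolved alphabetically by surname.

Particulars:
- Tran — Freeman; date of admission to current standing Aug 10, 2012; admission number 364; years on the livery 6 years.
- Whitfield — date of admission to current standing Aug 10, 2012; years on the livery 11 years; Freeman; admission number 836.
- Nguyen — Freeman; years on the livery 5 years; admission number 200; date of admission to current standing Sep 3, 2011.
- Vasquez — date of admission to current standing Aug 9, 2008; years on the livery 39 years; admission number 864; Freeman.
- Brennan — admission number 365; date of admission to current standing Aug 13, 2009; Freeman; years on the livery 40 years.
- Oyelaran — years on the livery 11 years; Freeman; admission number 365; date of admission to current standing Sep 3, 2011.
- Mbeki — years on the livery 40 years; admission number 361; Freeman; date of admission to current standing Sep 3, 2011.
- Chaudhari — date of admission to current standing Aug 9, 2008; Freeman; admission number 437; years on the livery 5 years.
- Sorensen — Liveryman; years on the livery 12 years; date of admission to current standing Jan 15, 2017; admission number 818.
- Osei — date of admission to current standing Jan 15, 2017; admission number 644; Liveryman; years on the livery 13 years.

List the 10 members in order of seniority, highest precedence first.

Osei, Sorensen, Chaudhari, Vasquez, Brennan, Mbeki, Nguyen, Oyelaran, Tran, Whitfield

By standing in the guild: Osei and Sorensen (Liveryman); then Chaudhari, Vasquez, Brennan, Mbeki, Nguyen, Oyelaran, Tran and Whitfield (Freeman).
Osei and Sorensen both have date of admission to current standing Jan 15, 2017, so the next rule applies.
Among Osei and Sorensen, alphabetically by surname: Osei before Sorensen.
Among Chaudhari, Vasquez, Brennan, Mbeki, Nguyen, Oyelaran, Tran and Whitfield, by date of admission to current standing (earlier first): Chaudhari and Vasquez (Aug 9, 2008) before Brennan (Aug 13, 2009) before Mbeki, Nguyen and Oyelaran (Sep 3, 2011) before Tran and Whitfield (Aug 10, 2012).
Among Chaudhari and Vasquez, alphabetically by surname: Chaudhari before Vasquez.
Among Mbeki, Nguyen and Oyelaran, alphabetically by surname: Mbeki before Nguyen before Oyelaran.
Among Tran and Whitfield, alphabetically by surname: Tran before Whitfield.
Full order: Osei, Sorensen, Chaudhari, Vasquez, Brennan, Mbeki, Nguyen, Oyelaran, Tran, Whitfield.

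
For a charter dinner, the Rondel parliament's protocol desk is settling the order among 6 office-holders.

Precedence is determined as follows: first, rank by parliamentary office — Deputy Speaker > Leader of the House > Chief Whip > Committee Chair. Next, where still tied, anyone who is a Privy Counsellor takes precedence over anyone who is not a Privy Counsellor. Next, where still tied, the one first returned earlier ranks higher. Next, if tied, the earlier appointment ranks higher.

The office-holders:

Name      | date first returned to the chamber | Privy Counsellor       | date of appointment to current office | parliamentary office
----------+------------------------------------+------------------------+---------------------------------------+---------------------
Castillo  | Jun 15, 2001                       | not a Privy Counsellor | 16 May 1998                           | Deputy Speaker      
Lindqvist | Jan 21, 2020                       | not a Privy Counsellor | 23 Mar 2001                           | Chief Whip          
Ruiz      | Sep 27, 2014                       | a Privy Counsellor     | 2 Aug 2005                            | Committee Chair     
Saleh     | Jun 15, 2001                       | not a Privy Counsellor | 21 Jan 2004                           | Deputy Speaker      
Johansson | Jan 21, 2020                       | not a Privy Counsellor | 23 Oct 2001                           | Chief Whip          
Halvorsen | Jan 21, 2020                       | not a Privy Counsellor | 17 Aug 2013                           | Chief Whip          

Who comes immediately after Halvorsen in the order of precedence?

By parliamentary office: Castillo and Saleh (Deputy Speaker); then Lindqvist, Johansson and Halvorsen (Chief Whip); then Ruiz (Committee Chair).
Castillo and Saleh are each not a Privy Counsellor, so the next rule applies.
Castillo and Saleh both have date first returned to the chamber Jun 15, 2001, so the next rule applies.
Among Castillo and Saleh, by date of appointment to current office (earlier first): Castillo (16 May 1998) before Saleh (21 Jan 2004).
Lindqvist, Johansson and Halvorsen are each not a Privy Counsellor, so the next rule applies.
Lindqvist, Johansson and Halvorsen all have date first returned to the chamber Jan 21, 2020, so the next rule applies.
Among Lindqvist, Johansson and Halvorsen, by date of appointment to current office (earlier first): Lindqvist (23 Mar 2001) before Johansson (23 Oct 2001) before Halvorsen (17 Aug 2013).
Order: Castillo, Saleh, Lindqvist, Johansson, Halvorsen, Ruiz.

Ruiz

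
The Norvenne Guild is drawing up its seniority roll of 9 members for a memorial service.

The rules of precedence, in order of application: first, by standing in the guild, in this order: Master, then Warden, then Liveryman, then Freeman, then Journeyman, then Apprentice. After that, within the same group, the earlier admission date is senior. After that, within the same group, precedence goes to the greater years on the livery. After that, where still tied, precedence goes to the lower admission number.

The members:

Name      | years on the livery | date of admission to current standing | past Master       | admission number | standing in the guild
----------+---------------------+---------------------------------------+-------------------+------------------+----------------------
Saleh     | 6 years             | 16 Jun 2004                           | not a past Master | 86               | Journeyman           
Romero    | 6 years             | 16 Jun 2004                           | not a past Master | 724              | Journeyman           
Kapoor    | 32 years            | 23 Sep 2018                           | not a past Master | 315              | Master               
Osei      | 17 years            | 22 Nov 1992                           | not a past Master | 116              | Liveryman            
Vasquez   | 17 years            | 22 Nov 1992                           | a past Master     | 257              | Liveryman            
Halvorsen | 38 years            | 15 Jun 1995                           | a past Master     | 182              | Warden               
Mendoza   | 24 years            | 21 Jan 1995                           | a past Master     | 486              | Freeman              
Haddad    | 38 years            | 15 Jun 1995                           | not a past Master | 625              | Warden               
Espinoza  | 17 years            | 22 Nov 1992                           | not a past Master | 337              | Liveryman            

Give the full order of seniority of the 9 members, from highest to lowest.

By standing in the guild: Kapoor (Master); then Halvorsen and Haddad (Warden); then Osei, Vasquez and Espinoza (Liveryman); then Mendoza (Freeman); then Saleh and Romero (Journeyman).
Halvorsen and Haddad both have date of admission to current standing 15 Jun 1995, so the next rule applies.
Halvorsen and Haddad both have years on the livery 38 years, so the next rule applies.
Among Halvorsen and Haddad, by admission number (lower first): Halvorsen (182) before Haddad (625).
Osei, Vasquez and Espinoza all have date of admission to current standing 22 Nov 1992, so the next rule applies.
Osei, Vasquez and Espinoza all have years on the livery 17 years, so the next rule applies.
Among Osei, Vasquez and Espinoza, by admission number (lower first): Osei (116) before Vasquez (257) before Espinoza (337).
Saleh and Romero both have date of admission to current standing 16 Jun 2004, so the next rule applies.
Saleh and Romero both have years on the livery 6 years, so the next rule applies.
Among Saleh and Romero, by admission number (lower first): Saleh (86) before Romero (724).
Full order: Kapoor, Halvorsen, Haddad, Osei, Vasquez, Espinoza, Mendoza, Saleh, Romero.

Kapoor, Halvorsen, Haddad, Osei, Vasquez, Espinoza, Mendoza, Saleh, Romero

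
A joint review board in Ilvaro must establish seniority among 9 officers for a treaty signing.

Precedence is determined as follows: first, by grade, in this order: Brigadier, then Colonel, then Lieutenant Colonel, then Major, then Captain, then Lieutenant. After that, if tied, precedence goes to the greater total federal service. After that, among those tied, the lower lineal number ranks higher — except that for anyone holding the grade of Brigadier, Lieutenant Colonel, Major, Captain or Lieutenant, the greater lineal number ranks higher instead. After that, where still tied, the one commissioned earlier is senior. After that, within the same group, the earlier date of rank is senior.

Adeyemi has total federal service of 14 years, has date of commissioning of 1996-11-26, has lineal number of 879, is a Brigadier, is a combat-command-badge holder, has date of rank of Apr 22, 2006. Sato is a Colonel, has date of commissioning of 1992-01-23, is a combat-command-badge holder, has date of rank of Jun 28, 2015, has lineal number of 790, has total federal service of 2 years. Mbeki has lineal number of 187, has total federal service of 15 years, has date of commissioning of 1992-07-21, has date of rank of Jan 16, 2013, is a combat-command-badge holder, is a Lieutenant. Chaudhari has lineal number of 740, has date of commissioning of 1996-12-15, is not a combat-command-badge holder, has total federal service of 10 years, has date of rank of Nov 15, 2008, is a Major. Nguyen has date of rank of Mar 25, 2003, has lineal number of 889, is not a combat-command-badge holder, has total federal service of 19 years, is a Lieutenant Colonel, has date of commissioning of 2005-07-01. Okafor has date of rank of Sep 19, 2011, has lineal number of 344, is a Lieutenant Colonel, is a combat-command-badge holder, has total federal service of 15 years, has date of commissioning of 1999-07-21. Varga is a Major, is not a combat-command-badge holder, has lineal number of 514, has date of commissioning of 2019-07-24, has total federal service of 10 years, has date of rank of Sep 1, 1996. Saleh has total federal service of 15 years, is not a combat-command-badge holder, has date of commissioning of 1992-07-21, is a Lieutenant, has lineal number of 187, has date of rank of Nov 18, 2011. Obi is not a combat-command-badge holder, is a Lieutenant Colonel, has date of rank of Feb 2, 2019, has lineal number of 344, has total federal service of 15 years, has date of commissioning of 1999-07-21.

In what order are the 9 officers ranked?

Adeyemi, Sato, Nguyen, Okafor, Obi, Chaudhari, Varga, Saleh, Mbeki

By grade: Adeyemi (Brigadier); then Sato (Colonel); then Nguyen, Okafor and Obi (Lieutenant Colonel); then Chaudhari and Varga (Major); then Saleh and Mbeki (Lieutenant).
Among Nguyen, Okafor and Obi, by total federal service (higher first): Nguyen (19 years) before Okafor and Obi (15 years).
Okafor and Obi both have lineal number 344, so the next rule applies.
Okafor and Obi both have date of commissioning 1999-07-21, so the next rule applies.
Among Okafor and Obi, by date of rank (earlier first): Okafor (Sep 19, 2011) before Obi (Feb 2, 2019).
Chaudhari and Varga both have total federal service 10 years, so the next rule applies.
Among Chaudhari and Varga, by lineal number (higher first) (reversed rule for this group): Chaudhari (740) before Varga (514).
Saleh and Mbeki both have total federal service 15 years, so the next rule applies.
Saleh and Mbeki both have lineal number 187, so the next rule applies.
Saleh and Mbeki both have date of commissioning 1992-07-21, so the next rule applies.
Among Saleh and Mbeki, by date of rank (earlier first): Saleh (Nov 18, 2011) before Mbeki (Jan 16, 2013).
Full order: Adeyemi, Sato, Nguyen, Okafor, Obi, Chaudhari, Varga, Saleh, Mbeki.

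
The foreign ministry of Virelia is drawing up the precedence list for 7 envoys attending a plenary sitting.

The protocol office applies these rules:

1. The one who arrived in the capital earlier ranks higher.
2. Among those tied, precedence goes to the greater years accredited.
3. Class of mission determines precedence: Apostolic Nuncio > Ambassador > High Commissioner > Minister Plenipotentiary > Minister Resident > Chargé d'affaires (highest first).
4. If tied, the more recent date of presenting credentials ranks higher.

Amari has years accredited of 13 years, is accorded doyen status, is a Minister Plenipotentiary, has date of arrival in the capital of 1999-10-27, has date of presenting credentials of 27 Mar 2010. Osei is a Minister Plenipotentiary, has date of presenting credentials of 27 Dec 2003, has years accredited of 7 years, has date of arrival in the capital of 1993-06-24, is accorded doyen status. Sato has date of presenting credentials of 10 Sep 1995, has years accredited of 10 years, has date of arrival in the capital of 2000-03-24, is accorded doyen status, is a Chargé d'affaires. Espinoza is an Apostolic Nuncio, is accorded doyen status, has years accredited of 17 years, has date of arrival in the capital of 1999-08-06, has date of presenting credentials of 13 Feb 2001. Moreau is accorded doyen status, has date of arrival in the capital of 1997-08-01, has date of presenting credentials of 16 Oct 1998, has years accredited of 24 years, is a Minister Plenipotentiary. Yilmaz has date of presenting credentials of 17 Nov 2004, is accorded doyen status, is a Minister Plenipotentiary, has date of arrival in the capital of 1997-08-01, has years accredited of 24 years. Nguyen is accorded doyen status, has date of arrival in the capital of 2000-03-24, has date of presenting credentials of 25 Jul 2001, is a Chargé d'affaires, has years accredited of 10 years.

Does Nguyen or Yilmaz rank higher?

By date of arrival in the capital (earlier first): Osei (1993-06-24); then Yilmaz and Moreau (both 1997-08-01); then Espinoza (1999-08-06); then Amari (1999-10-27); then Nguyen and Sato (both 2000-03-24).
Yilmaz and Moreau both have years accredited 24 years, so the next rule applies.
Yilmaz and Moreau are each Minister Plenipotentiary, so the next rule applies.
Among Yilmaz and Moreau, by date of presenting credentials (later first): Yilmaz (17 Nov 2004) before Moreau (16 Oct 1998).
Nguyen and Sato both have years accredited 10 years, so the next rule applies.
Nguyen and Sato are each Chargé d'affaires, so the next rule applies.
Among Nguyen and Sato, by date of presenting credentials (later first): Nguyen (25 Jul 2001) before Sato (10 Sep 1995).
So Yilmaz takes precedence.

Yilmaz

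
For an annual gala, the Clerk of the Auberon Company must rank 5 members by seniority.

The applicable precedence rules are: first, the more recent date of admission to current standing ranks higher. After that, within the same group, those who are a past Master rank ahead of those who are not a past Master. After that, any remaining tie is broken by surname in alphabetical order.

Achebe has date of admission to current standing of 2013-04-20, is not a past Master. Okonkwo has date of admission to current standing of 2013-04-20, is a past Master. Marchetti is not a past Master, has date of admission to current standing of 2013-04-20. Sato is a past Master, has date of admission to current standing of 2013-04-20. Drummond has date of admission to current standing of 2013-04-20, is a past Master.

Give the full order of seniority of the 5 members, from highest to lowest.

By date of admission to current standing (later first): Drummond, Okonkwo, Sato, Achebe and Marchetti (each 2013-04-20).
Among Drummond, Okonkwo, Sato, Achebe and Marchetti, a past Master before not a past Master: Drummond, Okonkwo and Sato (a past Master) before Achebe and Marchetti (not a past Master).
Among Drummond, Okonkwo and Sato, alphabetically by surname: Drummond before Okonkwo before Sato.
Among Achebe and Marchetti, alphabetically by surname: Achebe before Marchetti.
Full order: Drummond, Okonkwo, Sato, Achebe, Marchetti.

Drummond, Okonkwo, Sato, Achebe, Marchetti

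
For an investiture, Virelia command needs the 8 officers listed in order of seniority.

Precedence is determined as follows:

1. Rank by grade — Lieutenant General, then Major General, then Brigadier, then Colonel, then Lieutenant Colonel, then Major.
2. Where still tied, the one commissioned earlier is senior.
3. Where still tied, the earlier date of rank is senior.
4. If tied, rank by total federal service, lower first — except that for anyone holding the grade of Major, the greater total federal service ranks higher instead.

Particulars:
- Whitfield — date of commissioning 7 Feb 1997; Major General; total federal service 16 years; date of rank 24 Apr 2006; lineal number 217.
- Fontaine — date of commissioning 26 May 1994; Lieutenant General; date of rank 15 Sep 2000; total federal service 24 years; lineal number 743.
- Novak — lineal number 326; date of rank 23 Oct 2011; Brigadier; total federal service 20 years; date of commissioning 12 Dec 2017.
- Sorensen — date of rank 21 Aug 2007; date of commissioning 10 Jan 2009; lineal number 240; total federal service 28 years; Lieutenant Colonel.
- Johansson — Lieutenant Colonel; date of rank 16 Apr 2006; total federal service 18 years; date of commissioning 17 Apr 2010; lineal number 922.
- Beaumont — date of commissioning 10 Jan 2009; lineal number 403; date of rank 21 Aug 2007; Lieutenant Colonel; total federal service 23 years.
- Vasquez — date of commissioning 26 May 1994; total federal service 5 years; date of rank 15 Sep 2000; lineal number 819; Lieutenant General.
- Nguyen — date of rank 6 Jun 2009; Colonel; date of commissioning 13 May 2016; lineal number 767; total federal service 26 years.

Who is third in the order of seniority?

By grade: Vasquez and Fontaine (Lieutenant General); then Whitfield (Major General); then Novak (Brigadier); then Nguyen (Colonel); then Beaumont, Sorensen and Johansson (Lieutenant Colonel).
Vasquez and Fontaine both have date of commissioning 26 May 1994, so the next rule applies.
Vasquez and Fontaine both have date of rank 15 Sep 2000, so the next rule applies.
Among Vasquez and Fontaine, by total federal service (lower first): Vasquez (5 years) before Fontaine (24 years).
Among Beaumont, Sorensen and Johansson, by date of commissioning (earlier first): Beaumont and Sorensen (10 Jan 2009) before Johansson (17 Apr 2010).
Beaumont and Sorensen both have date of rank 21 Aug 2007, so the next rule applies.
Among Beaumont and Sorensen, by total federal service (lower first): Beaumont (23 years) before Sorensen (28 years).
Order: Vasquez, Fontaine, Whitfield, Novak, Nguyen, Beaumont, Sorensen, Johansson.

Whitfield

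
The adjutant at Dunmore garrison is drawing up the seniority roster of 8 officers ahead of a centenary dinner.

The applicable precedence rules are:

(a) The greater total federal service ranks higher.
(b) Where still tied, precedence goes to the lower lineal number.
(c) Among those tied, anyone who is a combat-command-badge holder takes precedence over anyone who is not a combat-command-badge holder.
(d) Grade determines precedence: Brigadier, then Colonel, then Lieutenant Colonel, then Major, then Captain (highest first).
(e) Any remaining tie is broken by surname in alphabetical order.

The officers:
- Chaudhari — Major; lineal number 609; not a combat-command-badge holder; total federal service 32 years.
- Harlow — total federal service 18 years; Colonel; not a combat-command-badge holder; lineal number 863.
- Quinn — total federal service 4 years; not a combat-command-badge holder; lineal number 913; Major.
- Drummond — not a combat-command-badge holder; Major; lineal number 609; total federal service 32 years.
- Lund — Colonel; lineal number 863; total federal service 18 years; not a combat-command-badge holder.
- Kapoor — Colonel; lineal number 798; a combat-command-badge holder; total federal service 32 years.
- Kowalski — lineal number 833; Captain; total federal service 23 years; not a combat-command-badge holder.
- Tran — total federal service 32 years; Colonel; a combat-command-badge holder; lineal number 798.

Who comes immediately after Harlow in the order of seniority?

By total federal service (higher first): Chaudhari, Drummond, Kapoor and Tran (each 32 years); then Kowalski (23 years); then Harlow and Lund (both 18 years); then Quinn (4 years).
Among Chaudhari, Drummond, Kapoor and Tran, by lineal number (lower first): Chaudhari and Drummond (609) before Kapoor and Tran (798).
Chaudhari and Drummond are each not a combat-command-badge holder, so the next rule applies.
Chaudhari and Drummond are each Major, so the next rule applies.
Among Chaudhari and Drummond, alphabetically by surname: Chaudhari before Drummond.
Kapoor and Tran are each a combat-command-badge holder, so the next rule applies.
Kapoor and Tran are each Colonel, so the next rule applies.
Among Kapoor and Tran, alphabetically by surname: Kapoor before Tran.
Harlow and Lund both have lineal number 863, so the next rule applies.
Harlow and Lund are each not a combat-command-badge holder, so the next rule applies.
Harlow and Lund are each Colonel, so the next rule applies.
Among Harlow and Lund, alphabetically by surname: Harlow before Lund.
Order: Chaudhari, Drummond, Kapoor, Tran, Kowalski, Harlow, Lund, Quinn.

Lund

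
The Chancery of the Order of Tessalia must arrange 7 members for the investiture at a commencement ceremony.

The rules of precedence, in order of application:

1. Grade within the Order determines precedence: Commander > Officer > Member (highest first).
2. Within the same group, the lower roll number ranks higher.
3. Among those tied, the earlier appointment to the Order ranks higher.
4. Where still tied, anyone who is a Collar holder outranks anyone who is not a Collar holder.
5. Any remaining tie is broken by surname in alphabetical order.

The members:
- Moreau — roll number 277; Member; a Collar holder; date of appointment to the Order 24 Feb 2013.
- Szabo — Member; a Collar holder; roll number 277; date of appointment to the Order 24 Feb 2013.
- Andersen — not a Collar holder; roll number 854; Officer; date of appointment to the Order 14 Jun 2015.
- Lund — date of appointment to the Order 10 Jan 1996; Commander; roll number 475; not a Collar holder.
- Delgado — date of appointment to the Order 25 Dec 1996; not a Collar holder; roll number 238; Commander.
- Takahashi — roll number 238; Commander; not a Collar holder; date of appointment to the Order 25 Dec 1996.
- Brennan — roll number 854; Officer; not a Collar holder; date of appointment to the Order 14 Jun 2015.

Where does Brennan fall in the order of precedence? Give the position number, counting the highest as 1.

5

By grade within the Order: Delgado, Takahashi and Lund (Commander); then Andersen and Brennan (Officer); then Moreau and Szabo (Member).
Among Delgado, Takahashi and Lund, by roll number (lower first): Delgado and Takahashi (238) before Lund (475).
Delgado and Takahashi both have date of appointment to the Order 25 Dec 1996, so the next rule applies.
Delgado and Takahashi are each not a Collar holder, so the next rule applies.
Among Delgado and Takahashi, alphabetically by surname: Delgado before Takahashi.
Andersen and Brennan both have roll number 854, so the next rule applies.
Andersen and Brennan both have date of appointment to the Order 14 Jun 2015, so the next rule applies.
Andersen and Brennan are each not a Collar holder, so the next rule applies.
Among Andersen and Brennan, alphabetically by surname: Andersen before Brennan.
Moreau and Szabo both have roll number 277, so the next rule applies.
Moreau and Szabo both have date of appointment to the Order 24 Feb 2013, so the next rule applies.
Moreau and Szabo are each a Collar holder, so the next rule applies.
Among Moreau and Szabo, alphabetically by surname: Moreau before Szabo.
Order: Delgado, Takahashi, Lund, Andersen, Brennan, Moreau, Szabo. So position 5.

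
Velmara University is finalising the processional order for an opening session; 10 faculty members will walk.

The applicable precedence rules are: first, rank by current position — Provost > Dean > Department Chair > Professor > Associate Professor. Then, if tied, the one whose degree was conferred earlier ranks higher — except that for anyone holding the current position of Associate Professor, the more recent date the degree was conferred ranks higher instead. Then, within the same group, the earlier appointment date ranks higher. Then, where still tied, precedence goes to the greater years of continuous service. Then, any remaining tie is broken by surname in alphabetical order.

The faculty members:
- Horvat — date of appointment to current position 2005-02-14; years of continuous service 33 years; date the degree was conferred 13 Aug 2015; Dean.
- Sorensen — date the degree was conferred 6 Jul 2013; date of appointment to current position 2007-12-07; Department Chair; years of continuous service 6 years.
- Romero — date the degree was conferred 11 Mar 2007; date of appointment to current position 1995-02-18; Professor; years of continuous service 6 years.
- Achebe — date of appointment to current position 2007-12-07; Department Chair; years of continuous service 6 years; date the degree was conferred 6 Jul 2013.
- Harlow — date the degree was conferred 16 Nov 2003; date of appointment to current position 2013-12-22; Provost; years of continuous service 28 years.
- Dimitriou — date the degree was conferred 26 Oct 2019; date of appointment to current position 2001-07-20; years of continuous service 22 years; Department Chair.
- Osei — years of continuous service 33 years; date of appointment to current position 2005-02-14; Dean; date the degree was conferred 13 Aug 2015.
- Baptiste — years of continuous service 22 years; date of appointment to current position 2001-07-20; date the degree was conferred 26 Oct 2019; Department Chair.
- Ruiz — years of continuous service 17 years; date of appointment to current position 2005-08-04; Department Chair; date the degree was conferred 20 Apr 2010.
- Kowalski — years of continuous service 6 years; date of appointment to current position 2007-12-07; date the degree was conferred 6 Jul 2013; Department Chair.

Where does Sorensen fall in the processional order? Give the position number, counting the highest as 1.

7

By current position: Harlow (Provost); then Horvat and Osei (Dean); then Ruiz, Achebe, Kowalski, Sorensen, Baptiste and Dimitriou (Department Chair); then Romero (Professor).
Horvat and Osei both have date the degree was conferred 13 Aug 2015, so the next rule applies.
Horvat and Osei both have date of appointment to current position 2005-02-14, so the next rule applies.
Horvat and Osei both have years of continuous service 33 years, so the next rule applies.
Among Horvat and Osei, alphabetically by surname: Horvat before Osei.
Among Ruiz, Achebe, Kowalski, Sorensen, Baptiste and Dimitriou, by date the degree was conferred (earlier first): Ruiz (20 Apr 2010) before Achebe, Kowalski and Sorensen (6 Jul 2013) before Baptiste and Dimitriou (26 Oct 2019).
Achebe, Kowalski and Sorensen all have date of appointment to current position 2007-12-07, so the next rule applies.
Achebe, Kowalski and Sorensen all have years of continuous service 6 years, so the next rule applies.
Among Achebe, Kowalski and Sorensen, alphabetically by surname: Achebe before Kowalski before Sorensen.
Baptiste and Dimitriou both have date of appointment to current position 2001-07-20, so the next rule applies.
Baptiste and Dimitriou both have years of continuous service 22 years, so the next rule applies.
Among Baptiste and Dimitriou, alphabetically by surname: Baptiste before Dimitriou.
Order: Harlow, Horvat, Osei, Ruiz, Achebe, Kowalski, Sorensen, Baptiste, Dimitriou, Romero. So position 7.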